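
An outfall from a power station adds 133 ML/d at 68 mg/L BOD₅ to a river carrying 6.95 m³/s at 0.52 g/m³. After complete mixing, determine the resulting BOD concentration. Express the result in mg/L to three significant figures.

133 ML/d = 1.539 m³/s.
By mass balance at complete mixing, C = (1.539·68 + 6.95·0.52) / (1.539 + 6.95) = 108.3/8.489 = 12.76 mg/L.

12.8 mg/L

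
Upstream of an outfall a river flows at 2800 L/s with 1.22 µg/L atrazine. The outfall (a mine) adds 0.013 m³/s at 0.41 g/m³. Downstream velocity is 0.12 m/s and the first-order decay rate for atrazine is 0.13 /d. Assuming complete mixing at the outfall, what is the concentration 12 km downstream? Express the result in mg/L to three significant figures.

2800 L/s = 2.8 m³/s.
1.22 µg/L = 0.00122 mg/L.
After complete mixing, C₀ = (0.013·0.41 + 2.8·0.00122) / 2.813 = 0.003109 mg/L.
Travel time t = 1.2e+04 m / 0.12 m/s = 1e+05 s = 1.157 d.
C = 0.003109·exp(−0.13·1.157) = 0.003109·0.8603 = 0.002675 mg/L.

0.00267 mg/L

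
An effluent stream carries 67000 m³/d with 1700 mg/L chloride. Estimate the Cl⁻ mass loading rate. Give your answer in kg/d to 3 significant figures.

114000 kg/d

67000 m³/d = 0.7755 m³/s.
Mass flux = Q·C = 0.7755 m³/s × 1700 g/m³ = 1318 g/s.
= 1318 g/s × 86.4 = 1.139e+05 kg/d.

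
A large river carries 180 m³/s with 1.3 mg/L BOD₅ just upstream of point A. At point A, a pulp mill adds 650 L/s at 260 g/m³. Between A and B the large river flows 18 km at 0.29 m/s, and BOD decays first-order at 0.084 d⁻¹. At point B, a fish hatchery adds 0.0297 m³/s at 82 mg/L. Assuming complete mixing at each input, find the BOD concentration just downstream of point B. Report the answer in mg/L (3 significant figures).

2.11 mg/L

650 L/s = 0.65 m³/s.
After input A: C = (180·1.3 + 0.65·260) / 180.7 = 2.231 mg/L.
Over the 18 km reach to input B (t = 6.207e+04 s = 0.7184 d), decay gives C = 2.231·exp(−0.084·0.7184) = 2.1 mg/L.
After input B: C = (180.7·2.1 + 0.0297·82) / 180.7 = 2.113 mg/L.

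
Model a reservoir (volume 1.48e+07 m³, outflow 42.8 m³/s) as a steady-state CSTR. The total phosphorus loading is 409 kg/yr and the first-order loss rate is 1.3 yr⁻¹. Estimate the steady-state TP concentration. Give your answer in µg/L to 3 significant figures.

0.299 µg/L

Outflow Q = 42.8 m³/s × 3.156e+07 s/yr = 1.351e+09 m³/yr.
Steady-state CSTR mass balance: W = Q·C + k·V·C, so C = W/(Q + kV).
Q + kV = 1.351e+09 + 1.3·1.48e+07 = 1.37e+09 m³/yr.
C = 409/1.37e+09 = 2.986e-07 kg/m³ = 0.0002986 mg/L = 0.2986 µg/L.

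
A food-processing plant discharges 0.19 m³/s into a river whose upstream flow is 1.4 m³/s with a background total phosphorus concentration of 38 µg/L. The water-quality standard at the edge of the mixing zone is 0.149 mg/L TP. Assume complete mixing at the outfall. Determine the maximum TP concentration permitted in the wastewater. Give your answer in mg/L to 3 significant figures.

38 µg/L = 0.038 mg/L.
Mass balance: 0.149·1.59 = 0.19·Cₑ + 1.4·0.038.
Cₑ = (0.2369 − 0.0532) / 0.19 = 0.9669 mg/L.

0.967 mg/L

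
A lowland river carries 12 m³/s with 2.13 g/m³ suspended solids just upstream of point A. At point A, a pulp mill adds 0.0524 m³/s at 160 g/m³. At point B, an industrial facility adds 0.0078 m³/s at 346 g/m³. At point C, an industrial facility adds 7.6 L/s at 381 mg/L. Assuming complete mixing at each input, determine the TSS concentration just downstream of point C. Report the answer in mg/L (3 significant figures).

After input A: C = (12·2.13 + 0.0524·160) / 12.05 = 2.816 mg/L.
After input B: C = (12.05·2.816 + 0.0078·346) / 12.06 = 3.038 mg/L.
7.6 L/s = 0.0076 m³/s.
After input C: C = (12.06·3.038 + 0.0076·381) / 12.07 = 3.276 mg/L.

3.28 mg/L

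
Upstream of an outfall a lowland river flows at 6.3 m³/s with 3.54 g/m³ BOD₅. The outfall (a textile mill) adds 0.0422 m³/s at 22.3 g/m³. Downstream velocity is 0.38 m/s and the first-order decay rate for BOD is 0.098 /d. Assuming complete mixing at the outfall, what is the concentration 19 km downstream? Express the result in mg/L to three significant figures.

3.46 mg/L

After complete mixing, C₀ = (0.0422·22.3 + 6.3·3.54) / 6.342 = 3.665 mg/L.
Travel time t = 1.9e+04 m / 0.38 m/s = 5e+04 s = 0.5787 d.
C = 3.665·exp(−0.098·0.5787) = 3.665·0.9449 = 3.463 mg/L.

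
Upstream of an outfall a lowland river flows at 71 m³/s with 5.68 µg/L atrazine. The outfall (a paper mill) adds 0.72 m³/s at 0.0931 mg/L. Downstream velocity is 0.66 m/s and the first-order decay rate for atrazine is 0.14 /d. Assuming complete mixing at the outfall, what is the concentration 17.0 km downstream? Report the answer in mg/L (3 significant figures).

0.00629 mg/L

5.68 µg/L = 0.00568 mg/L.
After complete mixing, C₀ = (0.72·0.0931 + 71·0.00568) / 71.72 = 0.006558 mg/L.
Travel time t = 1.7e+04 m / 0.66 m/s = 2.576e+04 s = 0.2981 d.
C = 0.006558·exp(−0.14·0.2981) = 0.006558·0.9591 = 0.00629 mg/L.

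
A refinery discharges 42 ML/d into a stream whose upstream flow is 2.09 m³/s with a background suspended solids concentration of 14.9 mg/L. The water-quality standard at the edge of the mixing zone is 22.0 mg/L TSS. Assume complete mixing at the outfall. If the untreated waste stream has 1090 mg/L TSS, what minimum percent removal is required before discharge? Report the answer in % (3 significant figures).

42 ML/d = 0.4861 m³/s.
Mass balance: 22·2.576 = 0.4861·Cₑ + 2.09·14.9.
Cₑ = (56.67 − 31.14) / 0.4861 = 52.53 mg/L.
Required removal = 1 − 52.53/1090 = 95.18 %.

95.2 %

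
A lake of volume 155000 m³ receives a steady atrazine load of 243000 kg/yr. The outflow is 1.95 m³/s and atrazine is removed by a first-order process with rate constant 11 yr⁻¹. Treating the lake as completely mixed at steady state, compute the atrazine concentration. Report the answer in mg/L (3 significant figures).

Outflow Q = 1.95 m³/s × 3.156e+07 s/yr = 6.154e+07 m³/yr.
Steady-state CSTR mass balance: W = Q·C + k·V·C, so C = W/(Q + kV).
Q + kV = 6.154e+07 + 11·155000 = 6.324e+07 m³/yr.
C = 243000/6.324e+07 = 0.003842 kg/m³ = 3.842 mg/L.

3.84 mg/L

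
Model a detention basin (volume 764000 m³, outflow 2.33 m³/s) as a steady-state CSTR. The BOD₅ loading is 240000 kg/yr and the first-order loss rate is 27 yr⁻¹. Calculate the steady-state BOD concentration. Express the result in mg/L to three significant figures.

2.55 mg/L

Outflow Q = 2.33 m³/s × 3.156e+07 s/yr = 7.353e+07 m³/yr.
Steady-state CSTR mass balance: W = Q·C + k·V·C, so C = W/(Q + kV).
Q + kV = 7.353e+07 + 27·764000 = 9.416e+07 m³/yr.
C = 240000/9.416e+07 = 0.002549 kg/m³ = 2.549 mg/L.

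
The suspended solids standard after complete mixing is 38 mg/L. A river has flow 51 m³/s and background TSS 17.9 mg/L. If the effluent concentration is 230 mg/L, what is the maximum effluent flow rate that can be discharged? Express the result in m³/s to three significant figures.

5.34 m³/s

Mass balance at complete mixing: C_std·(Q_w + Q_r) = Q_w·C_e + Q_r·C_b.
Rearranging, Q_w = Q_r·(C_std − C_b)/(C_e − C_std) = 51·(38 − 17.9) / (230 − 38) = 5.339 m³/s.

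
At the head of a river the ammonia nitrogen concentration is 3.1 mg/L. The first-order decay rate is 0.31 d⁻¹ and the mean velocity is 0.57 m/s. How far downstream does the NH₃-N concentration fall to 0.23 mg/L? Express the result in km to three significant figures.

From C = C₀·e^(−kt), t = ln(C₀/C)/k = ln(3.1/0.23)/0.31 = 2.601/0.31 = 8.391 d.
Distance = v·t = 0.57 m/s × 7.249e+05 s = 4.132e+05 m = 413.2 km.

413 km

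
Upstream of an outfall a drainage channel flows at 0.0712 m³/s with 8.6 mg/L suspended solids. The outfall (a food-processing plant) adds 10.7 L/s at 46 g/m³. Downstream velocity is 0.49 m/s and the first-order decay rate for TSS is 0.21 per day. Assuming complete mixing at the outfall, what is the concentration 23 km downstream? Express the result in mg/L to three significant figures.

10.7 L/s = 0.0107 m³/s.
After complete mixing, C₀ = (0.0107·46 + 0.0712·8.6) / 0.0819 = 13.49 mg/L.
Travel time t = 2.3e+04 m / 0.49 m/s = 4.694e+04 s = 0.5433 d.
C = 13.49·exp(−0.21·0.5433) = 13.49·0.8922 = 12.03 mg/L.

12.0 mg/L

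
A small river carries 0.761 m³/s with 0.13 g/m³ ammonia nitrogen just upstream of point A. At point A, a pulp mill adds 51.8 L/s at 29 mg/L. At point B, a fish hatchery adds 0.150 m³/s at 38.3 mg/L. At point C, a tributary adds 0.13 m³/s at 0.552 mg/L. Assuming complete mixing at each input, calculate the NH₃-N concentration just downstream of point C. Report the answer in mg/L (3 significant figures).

51.8 L/s = 0.0518 m³/s.
After input A: C = (0.761·0.13 + 0.0518·29) / 0.8128 = 1.97 mg/L.
After input B: C = (0.8128·1.97 + 0.15·38.3) / 0.9628 = 7.63 mg/L.
After input C: C = (0.9628·7.63 + 0.13·0.552) / 1.093 = 6.788 mg/L.

6.79 mg/L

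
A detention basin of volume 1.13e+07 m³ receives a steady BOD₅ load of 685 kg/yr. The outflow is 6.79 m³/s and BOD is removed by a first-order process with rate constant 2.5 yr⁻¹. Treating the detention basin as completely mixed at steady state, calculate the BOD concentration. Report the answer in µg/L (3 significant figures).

2.82 µg/L

Outflow Q = 6.79 m³/s × 3.156e+07 s/yr = 2.143e+08 m³/yr.
Steady-state CSTR mass balance: W = Q·C + k·V·C, so C = W/(Q + kV).
Q + kV = 2.143e+08 + 2.5·1.13e+07 = 2.425e+08 m³/yr.
C = 685/2.425e+08 = 2.824e-06 kg/m³ = 0.002824 mg/L = 2.824 µg/L.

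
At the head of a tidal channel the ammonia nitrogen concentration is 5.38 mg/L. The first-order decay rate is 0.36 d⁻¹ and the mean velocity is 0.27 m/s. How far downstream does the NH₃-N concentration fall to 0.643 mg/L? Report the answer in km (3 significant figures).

138 km

From C = C₀·e^(−kt), t = ln(C₀/C)/k = ln(5.38/0.643)/0.36 = 2.124/0.36 = 5.901 d.
Distance = v·t = 0.27 m/s × 5.098e+05 s = 1.377e+05 m = 137.7 km.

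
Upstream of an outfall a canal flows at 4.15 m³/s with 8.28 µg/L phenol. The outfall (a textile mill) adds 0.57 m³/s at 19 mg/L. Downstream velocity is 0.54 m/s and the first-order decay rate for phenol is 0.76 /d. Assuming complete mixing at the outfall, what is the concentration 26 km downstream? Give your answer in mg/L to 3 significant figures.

1.51 mg/L

8.28 µg/L = 0.00828 mg/L.
After complete mixing, C₀ = (0.57·19 + 4.15·0.00828) / 4.72 = 2.302 mg/L.
Travel time t = 2.6e+04 m / 0.54 m/s = 4.815e+04 s = 0.5573 d.
C = 2.302·exp(−0.76·0.5573) = 2.302·0.6547 = 1.507 mg/L.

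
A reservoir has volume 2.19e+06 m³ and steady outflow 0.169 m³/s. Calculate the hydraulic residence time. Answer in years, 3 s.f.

0.411 yr

Q = 0.169 m³/s × 3.156e+07 s/yr = 5.333e+06 m³/yr.
Hydraulic residence time τ = V/Q = 2.19e+06/5.333e+06 = 0.4106 yr.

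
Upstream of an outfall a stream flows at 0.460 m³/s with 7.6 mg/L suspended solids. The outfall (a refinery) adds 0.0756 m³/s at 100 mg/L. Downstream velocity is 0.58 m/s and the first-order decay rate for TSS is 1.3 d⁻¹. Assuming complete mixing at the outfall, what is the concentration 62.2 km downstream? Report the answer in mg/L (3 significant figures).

After complete mixing, C₀ = (0.0756·100 + 0.46·7.6) / 0.5356 = 20.64 mg/L.
Travel time t = 6.22e+04 m / 0.58 m/s = 1.072e+05 s = 1.241 d.
C = 20.64·exp(−1.3·1.241) = 20.64·0.1992 = 4.111 mg/L.

4.11 mg/L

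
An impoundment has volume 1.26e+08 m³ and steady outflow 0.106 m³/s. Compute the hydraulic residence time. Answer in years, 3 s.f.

37.7 yr

Q = 0.106 m³/s × 3.156e+07 s/yr = 3.345e+06 m³/yr.
Hydraulic residence time τ = V/Q = 1.26e+08/3.345e+06 = 37.67 yr.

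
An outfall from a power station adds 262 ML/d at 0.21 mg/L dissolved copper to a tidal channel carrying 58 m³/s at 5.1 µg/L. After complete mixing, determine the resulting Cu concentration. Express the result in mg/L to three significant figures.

0.0153 mg/L

262 ML/d = 3.032 m³/s.
5.1 µg/L = 0.0051 mg/L.
Conservation of mass across the mixing zone: C = (3.032·0.21 + 58·0.0051) / (3.032 + 58) = 0.9326/61.03 = 0.01528 mg/L.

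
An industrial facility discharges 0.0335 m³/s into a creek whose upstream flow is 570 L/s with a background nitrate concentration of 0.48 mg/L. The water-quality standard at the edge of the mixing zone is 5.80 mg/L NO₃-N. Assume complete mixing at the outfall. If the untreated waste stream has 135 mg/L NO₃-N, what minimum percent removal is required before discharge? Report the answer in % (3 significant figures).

570 L/s = 0.57 m³/s.
Mass balance: 5.8·0.6035 = 0.0335·Cₑ + 0.57·0.48.
Cₑ = (3.5 − 0.2736) / 0.0335 = 96.32 mg/L.
Required removal = 1 − 96.32/135 = 28.65 %.

28.7 %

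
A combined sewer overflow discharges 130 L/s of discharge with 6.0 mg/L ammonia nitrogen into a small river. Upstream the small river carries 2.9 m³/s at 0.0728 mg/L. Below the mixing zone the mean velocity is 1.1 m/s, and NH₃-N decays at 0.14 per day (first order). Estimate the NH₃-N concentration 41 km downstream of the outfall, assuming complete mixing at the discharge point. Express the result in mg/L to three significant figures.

0.308 mg/L

130 L/s = 0.13 m³/s.
After complete mixing, C₀ = (0.13·6 + 2.9·0.0728) / 3.03 = 0.3271 mg/L.
Travel time t = 4.1e+04 m / 1.1 m/s = 3.727e+04 s = 0.4314 d.
C = 0.3271·exp(−0.14·0.4314) = 0.3271·0.9414 = 0.3079 mg/L.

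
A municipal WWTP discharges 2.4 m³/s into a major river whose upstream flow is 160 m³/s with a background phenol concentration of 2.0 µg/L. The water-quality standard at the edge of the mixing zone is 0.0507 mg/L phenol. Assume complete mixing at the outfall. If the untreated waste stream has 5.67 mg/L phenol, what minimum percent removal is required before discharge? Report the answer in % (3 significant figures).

41.8 %

2.0 µg/L = 0.002 mg/L.
Mass balance: 0.0507·162.4 = 2.4·Cₑ + 160·0.002.
Cₑ = (8.234 − 0.32) / 2.4 = 3.297 mg/L.
Required removal = 1 − 3.297/5.67 = 41.85 %.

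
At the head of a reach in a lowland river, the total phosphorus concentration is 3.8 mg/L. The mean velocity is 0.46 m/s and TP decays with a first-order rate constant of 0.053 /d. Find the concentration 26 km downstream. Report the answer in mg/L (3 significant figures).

Travel time t = 26 km / 0.46 m/s = 2.6e+04/0.46 = 5.652e+04 s = 0.6542 d.
First-order decay: C = 3.8·exp(−0.053·0.6542) = 3.8·0.9659 = 3.671 mg/L.

3.67 mg/L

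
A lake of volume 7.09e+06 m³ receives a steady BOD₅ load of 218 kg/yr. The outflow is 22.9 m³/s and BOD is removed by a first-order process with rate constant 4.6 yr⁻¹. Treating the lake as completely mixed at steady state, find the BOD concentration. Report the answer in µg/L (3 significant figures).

Outflow Q = 22.9 m³/s × 3.156e+07 s/yr = 7.227e+08 m³/yr.
Steady-state CSTR mass balance: W = Q·C + k·V·C, so C = W/(Q + kV).
Q + kV = 7.227e+08 + 4.6·7.09e+06 = 7.553e+08 m³/yr.
C = 218/7.553e+08 = 2.886e-07 kg/m³ = 0.0002886 mg/L = 0.2886 µg/L.

0.289 µg/L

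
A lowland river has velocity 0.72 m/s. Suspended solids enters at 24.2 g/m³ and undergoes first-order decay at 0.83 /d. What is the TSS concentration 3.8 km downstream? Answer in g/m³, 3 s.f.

Travel time t = 3.8 km / 0.72 m/s = 3800/0.72 = 5278 s = 0.06109 d.
First-order decay: C = 24.2·exp(−0.83·0.06109) = 24.2·0.9506 = 23 g/m³.

23.0 g/m³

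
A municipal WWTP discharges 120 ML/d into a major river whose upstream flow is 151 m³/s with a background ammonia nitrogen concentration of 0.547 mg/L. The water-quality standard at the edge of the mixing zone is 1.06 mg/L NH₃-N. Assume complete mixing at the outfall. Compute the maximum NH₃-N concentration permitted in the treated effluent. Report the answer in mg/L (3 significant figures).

120 ML/d = 1.389 m³/s.
Mass balance: 1.06·152.4 = 1.389·Cₑ + 151·0.547.
Cₑ = (161.5 − 82.6) / 1.389 = 56.83 mg/L.

56.8 mg/L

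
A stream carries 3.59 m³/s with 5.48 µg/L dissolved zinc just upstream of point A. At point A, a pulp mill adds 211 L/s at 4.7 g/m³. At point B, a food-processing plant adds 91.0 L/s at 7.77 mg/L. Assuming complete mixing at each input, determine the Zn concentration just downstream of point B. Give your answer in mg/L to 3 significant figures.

5.48 µg/L = 0.00548 mg/L.
211 L/s = 0.211 m³/s.
After input A: C = (3.59·0.00548 + 0.211·4.7) / 3.801 = 0.2661 mg/L.
91.0 L/s = 0.091 m³/s.
After input B: C = (3.801·0.2661 + 0.091·7.77) / 3.892 = 0.4415 mg/L.

0.442 mg/L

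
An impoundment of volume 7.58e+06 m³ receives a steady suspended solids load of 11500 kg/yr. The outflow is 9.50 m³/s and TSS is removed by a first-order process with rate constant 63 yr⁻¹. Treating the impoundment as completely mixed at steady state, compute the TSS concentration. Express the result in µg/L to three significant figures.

14.8 µg/L

Outflow Q = 9.50 m³/s × 3.156e+07 s/yr = 2.998e+08 m³/yr.
Steady-state CSTR mass balance: W = Q·C + k·V·C, so C = W/(Q + kV).
Q + kV = 2.998e+08 + 63·7.58e+06 = 7.773e+08 m³/yr.
C = 11500/7.773e+08 = 1.479e-05 kg/m³ = 0.01479 mg/L = 14.79 µg/L.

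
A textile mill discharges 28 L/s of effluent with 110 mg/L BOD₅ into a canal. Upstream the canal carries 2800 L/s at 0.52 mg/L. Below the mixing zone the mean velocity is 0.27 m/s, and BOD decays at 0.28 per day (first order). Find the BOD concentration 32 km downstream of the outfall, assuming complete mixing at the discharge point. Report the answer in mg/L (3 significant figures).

28 L/s = 0.028 m³/s.
2800 L/s = 2.8 m³/s.
After complete mixing, C₀ = (0.028·110 + 2.8·0.52) / 2.828 = 1.604 mg/L.
Travel time t = 3.2e+04 m / 0.27 m/s = 1.185e+05 s = 1.372 d.
C = 1.604·exp(−0.28·1.372) = 1.604·0.6811 = 1.092 mg/L.

1.09 mg/L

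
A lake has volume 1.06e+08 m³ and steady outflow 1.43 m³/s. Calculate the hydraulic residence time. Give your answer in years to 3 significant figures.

Q = 1.43 m³/s × 3.156e+07 s/yr = 4.513e+07 m³/yr.
Hydraulic residence time τ = V/Q = 1.06e+08/4.513e+07 = 2.349 yr.

2.35 yr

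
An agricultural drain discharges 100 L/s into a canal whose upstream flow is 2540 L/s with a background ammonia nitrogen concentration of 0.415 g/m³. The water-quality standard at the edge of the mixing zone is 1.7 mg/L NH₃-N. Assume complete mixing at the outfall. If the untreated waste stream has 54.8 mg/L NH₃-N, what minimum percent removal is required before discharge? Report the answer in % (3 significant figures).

100 L/s = 0.1 m³/s.
2540 L/s = 2.54 m³/s.
Mass balance: 1.7·2.64 = 0.1·Cₑ + 2.54·0.415.
Cₑ = (4.488 − 1.054) / 0.1 = 34.34 mg/L.
Required removal = 1 − 34.34/54.8 = 37.34 %.

37.3 %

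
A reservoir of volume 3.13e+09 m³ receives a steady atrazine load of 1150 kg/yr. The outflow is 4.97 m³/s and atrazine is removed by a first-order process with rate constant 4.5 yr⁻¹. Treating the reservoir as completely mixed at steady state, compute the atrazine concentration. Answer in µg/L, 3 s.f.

0.0807 µg/L

Outflow Q = 4.97 m³/s × 3.156e+07 s/yr = 1.568e+08 m³/yr.
Steady-state CSTR mass balance: W = Q·C + k·V·C, so C = W/(Q + kV).
Q + kV = 1.568e+08 + 4.5·3.13e+09 = 1.424e+10 m³/yr.
C = 1150/1.424e+10 = 8.075e-08 kg/m³ = 8.075e-05 mg/L = 0.08075 µg/L.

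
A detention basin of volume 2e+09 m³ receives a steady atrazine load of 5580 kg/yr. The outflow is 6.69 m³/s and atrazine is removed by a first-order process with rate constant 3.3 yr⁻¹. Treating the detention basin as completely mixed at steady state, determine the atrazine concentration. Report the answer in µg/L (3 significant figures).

0.819 µg/L

Outflow Q = 6.69 m³/s × 3.156e+07 s/yr = 2.111e+08 m³/yr.
Steady-state CSTR mass balance: W = Q·C + k·V·C, so C = W/(Q + kV).
Q + kV = 2.111e+08 + 3.3·2e+09 = 6.811e+09 m³/yr.
C = 5580/6.811e+09 = 8.192e-07 kg/m³ = 0.0008192 mg/L = 0.8192 µg/L.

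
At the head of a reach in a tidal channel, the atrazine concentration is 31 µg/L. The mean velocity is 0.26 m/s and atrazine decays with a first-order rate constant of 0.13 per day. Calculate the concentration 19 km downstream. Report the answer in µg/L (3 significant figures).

Travel time t = 19 km / 0.26 m/s = 1.9e+04/0.26 = 7.308e+04 s = 0.8458 d.
First-order decay: C = 31·exp(−0.13·0.8458) = 31·0.8959 = 27.77 µg/L.

27.8 µg/L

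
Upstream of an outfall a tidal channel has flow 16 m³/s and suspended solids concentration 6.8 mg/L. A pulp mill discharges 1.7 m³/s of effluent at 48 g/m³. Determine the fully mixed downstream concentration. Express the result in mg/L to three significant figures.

By mass balance at complete mixing, C = (1.7·48 + 16·6.8) / (1.7 + 16) = 190.4/17.7 = 10.76 mg/L.

10.8 mg/L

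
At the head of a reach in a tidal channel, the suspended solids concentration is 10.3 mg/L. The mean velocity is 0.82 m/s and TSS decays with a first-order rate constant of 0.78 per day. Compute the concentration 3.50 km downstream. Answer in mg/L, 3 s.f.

Travel time t = 3.50 km / 0.82 m/s = 3500/0.82 = 4268 s = 0.0494 d.
First-order decay: C = 10.3·exp(−0.78·0.0494) = 10.3·0.9622 = 9.911 mg/L.

9.91 mg/L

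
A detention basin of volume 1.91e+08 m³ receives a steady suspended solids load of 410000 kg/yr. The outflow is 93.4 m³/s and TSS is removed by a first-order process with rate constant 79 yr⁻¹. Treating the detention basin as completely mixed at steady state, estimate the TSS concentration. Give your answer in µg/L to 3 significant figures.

22.7 µg/L

Outflow Q = 93.4 m³/s × 3.156e+07 s/yr = 2.947e+09 m³/yr.
Steady-state CSTR mass balance: W = Q·C + k·V·C, so C = W/(Q + kV).
Q + kV = 2.947e+09 + 79·1.91e+08 = 1.804e+10 m³/yr.
C = 410000/1.804e+10 = 2.273e-05 kg/m³ = 0.02273 mg/L = 22.73 µg/L.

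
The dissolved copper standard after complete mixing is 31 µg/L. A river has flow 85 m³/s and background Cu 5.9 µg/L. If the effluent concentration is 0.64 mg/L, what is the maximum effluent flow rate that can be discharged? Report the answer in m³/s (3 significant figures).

5.9 µg/L = 0.0059 mg/L.
31 µg/L = 0.031 mg/L.
Mass balance at complete mixing: C_std·(Q_w + Q_r) = Q_w·C_e + Q_r·C_b.
Rearranging, Q_w = Q_r·(C_std − C_b)/(C_e − C_std) = 85·(0.031 − 0.0059) / (0.64 − 0.031) = 3.503 m³/s.

3.50 m³/s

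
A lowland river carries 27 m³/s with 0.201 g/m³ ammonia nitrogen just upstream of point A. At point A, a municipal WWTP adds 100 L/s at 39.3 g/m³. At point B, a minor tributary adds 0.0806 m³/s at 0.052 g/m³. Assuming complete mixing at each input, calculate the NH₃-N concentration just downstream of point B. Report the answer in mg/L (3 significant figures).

0.344 mg/L

100 L/s = 0.1 m³/s.
After input A: C = (27·0.201 + 0.1·39.3) / 27.1 = 0.3453 mg/L.
After input B: C = (27.1·0.3453 + 0.0806·0.052) / 27.18 = 0.3444 mg/L.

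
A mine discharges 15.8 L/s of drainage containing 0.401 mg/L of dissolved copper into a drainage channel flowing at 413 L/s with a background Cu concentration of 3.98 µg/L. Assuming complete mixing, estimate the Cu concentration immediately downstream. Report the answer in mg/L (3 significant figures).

15.8 L/s = 0.0158 m³/s.
413 L/s = 0.413 m³/s.
3.98 µg/L = 0.00398 mg/L.
Conservation of mass across the mixing zone: C = (0.0158·0.401 + 0.413·0.00398) / (0.0158 + 0.413) = 0.00798/0.4288 = 0.01861 mg/L.

0.0186 mg/L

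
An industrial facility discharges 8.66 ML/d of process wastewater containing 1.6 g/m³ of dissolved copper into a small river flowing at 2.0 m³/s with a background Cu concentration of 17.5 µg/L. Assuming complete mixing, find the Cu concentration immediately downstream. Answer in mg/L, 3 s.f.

0.0930 mg/L

8.66 ML/d = 0.1002 m³/s.
17.5 µg/L = 0.0175 mg/L.
By mass balance at complete mixing, C = (0.1002·1.6 + 2·0.0175) / (0.1002 + 2) = 0.1954/2.1 = 0.09302 mg/L.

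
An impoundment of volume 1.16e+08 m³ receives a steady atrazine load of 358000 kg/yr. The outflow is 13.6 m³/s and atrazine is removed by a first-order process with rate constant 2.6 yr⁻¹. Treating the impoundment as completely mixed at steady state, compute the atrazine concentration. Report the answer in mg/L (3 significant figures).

Outflow Q = 13.6 m³/s × 3.156e+07 s/yr = 4.292e+08 m³/yr.
Steady-state CSTR mass balance: W = Q·C + k·V·C, so C = W/(Q + kV).
Q + kV = 4.292e+08 + 2.6·1.16e+08 = 7.308e+08 m³/yr.
C = 358000/7.308e+08 = 0.0004899 kg/m³ = 0.4899 mg/L.

0.490 mg/L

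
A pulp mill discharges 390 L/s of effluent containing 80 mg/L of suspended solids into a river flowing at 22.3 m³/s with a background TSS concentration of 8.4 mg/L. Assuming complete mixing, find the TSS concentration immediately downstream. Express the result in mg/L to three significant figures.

390 L/s = 0.39 m³/s.
By mass balance at complete mixing, C = (0.39·80 + 22.3·8.4) / (0.39 + 22.3) = 218.5/22.69 = 9.631 mg/L.

9.63 mg/L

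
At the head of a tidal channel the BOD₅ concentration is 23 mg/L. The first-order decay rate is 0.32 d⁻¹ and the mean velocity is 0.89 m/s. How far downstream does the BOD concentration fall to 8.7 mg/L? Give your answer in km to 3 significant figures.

From C = C₀·e^(−kt), t = ln(C₀/C)/k = ln(23/8.7)/0.32 = 0.9722/0.32 = 3.038 d.
Distance = v·t = 0.89 m/s × 2.625e+05 s = 2.336e+05 m = 233.6 km.

234 km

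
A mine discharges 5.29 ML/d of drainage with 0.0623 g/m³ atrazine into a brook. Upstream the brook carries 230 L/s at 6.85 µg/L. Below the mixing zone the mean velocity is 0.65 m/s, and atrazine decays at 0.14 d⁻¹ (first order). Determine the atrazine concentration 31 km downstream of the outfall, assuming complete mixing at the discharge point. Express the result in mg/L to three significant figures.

0.0171 mg/L

5.29 ML/d = 0.06123 m³/s.
230 L/s = 0.23 m³/s.
6.85 µg/L = 0.00685 mg/L.
After complete mixing, C₀ = (0.06123·0.0623 + 0.23·0.00685) / 0.2912 = 0.01851 mg/L.
Travel time t = 3.1e+04 m / 0.65 m/s = 4.769e+04 s = 0.552 d.
C = 0.01851·exp(−0.14·0.552) = 0.01851·0.9256 = 0.01713 mg/L.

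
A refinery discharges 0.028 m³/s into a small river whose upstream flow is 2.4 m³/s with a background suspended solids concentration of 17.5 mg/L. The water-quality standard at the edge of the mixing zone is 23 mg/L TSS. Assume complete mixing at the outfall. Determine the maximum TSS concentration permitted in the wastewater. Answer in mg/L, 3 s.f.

494 mg/L

Mass balance: 23·2.428 = 0.028·Cₑ + 2.4·17.5.
Cₑ = (55.84 − 42) / 0.028 = 494.4 mg/L.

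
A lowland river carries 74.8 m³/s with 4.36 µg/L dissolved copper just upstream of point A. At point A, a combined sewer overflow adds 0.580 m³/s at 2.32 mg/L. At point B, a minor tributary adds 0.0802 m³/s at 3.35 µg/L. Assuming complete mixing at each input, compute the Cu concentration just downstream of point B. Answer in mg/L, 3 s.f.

4.36 µg/L = 0.00436 mg/L.
After input A: C = (74.8·0.00436 + 0.58·2.32) / 75.38 = 0.02218 mg/L.
3.35 µg/L = 0.00335 mg/L.
After input B: C = (75.38·0.02218 + 0.0802·0.00335) / 75.46 = 0.02216 mg/L.

0.0222 mg/L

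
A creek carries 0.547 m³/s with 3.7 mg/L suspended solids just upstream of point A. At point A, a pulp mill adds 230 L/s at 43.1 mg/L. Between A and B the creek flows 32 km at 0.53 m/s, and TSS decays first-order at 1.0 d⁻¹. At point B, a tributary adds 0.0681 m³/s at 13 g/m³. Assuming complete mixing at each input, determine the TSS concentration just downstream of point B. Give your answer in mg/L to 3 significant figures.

230 L/s = 0.23 m³/s.
After input A: C = (0.547·3.7 + 0.23·43.1) / 0.777 = 15.36 mg/L.
Over the 32 km reach to input B (t = 6.038e+04 s = 0.6988 d), decay gives C = 15.36·exp(−1.0·0.6988) = 7.638 mg/L.
After input B: C = (0.777·7.638 + 0.0681·13) / 0.8451 = 8.07 mg/L.

8.07 mg/L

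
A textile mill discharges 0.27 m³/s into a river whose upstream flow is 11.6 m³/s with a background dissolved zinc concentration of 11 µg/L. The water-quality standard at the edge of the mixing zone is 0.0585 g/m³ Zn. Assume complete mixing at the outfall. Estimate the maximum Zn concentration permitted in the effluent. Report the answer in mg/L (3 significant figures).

11 µg/L = 0.011 mg/L.
Mass balance: 0.0585·11.87 = 0.27·Cₑ + 11.6·0.011.
Cₑ = (0.6944 − 0.1276) / 0.27 = 2.099 mg/L.

2.10 mg/L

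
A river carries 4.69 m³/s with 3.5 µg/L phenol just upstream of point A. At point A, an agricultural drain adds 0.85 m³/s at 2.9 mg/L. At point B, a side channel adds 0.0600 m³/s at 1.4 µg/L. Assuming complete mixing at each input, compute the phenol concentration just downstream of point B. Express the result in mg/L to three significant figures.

0.443 mg/L

3.5 µg/L = 0.0035 mg/L.
After input A: C = (4.69·0.0035 + 0.85·2.9) / 5.54 = 0.4479 mg/L.
1.4 µg/L = 0.0014 mg/L.
After input B: C = (5.54·0.4479 + 0.06·0.0014) / 5.6 = 0.4431 mg/L.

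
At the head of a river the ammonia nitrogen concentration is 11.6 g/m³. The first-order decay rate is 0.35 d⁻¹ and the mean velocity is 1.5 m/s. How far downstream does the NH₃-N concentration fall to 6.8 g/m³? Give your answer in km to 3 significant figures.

From C = C₀·e^(−kt), t = ln(C₀/C)/k = ln(11.6/6.8)/0.35 = 0.5341/0.35 = 1.526 d.
Distance = v·t = 1.5 m/s × 1.318e+05 s = 1.978e+05 m = 197.8 km.

198 km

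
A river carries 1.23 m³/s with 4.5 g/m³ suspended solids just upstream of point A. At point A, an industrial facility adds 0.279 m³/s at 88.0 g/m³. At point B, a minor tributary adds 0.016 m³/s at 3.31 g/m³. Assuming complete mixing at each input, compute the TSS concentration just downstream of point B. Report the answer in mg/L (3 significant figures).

19.8 mg/L

After input A: C = (1.23·4.5 + 0.279·88) / 1.509 = 19.94 mg/L.
After input B: C = (1.509·19.94 + 0.016·3.31) / 1.525 = 19.76 mg/L.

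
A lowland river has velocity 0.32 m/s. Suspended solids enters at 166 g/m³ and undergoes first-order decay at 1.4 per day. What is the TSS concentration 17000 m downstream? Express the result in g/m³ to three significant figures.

70.2 g/m³

Travel time t = 17000 m / 0.32 m/s = 1.7e+04/0.32 = 5.312e+04 s = 0.6149 d.
First-order decay: C = 166·exp(−1.4·0.6149) = 166·0.4228 = 70.19 g/m³.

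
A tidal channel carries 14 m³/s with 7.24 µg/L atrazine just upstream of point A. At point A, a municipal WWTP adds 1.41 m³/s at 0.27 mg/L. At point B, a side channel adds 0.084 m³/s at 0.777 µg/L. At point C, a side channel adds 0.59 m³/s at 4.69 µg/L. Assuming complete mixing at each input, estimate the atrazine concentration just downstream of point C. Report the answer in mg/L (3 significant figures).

7.24 µg/L = 0.00724 mg/L.
After input A: C = (14·0.00724 + 1.41·0.27) / 15.41 = 0.03128 mg/L.
0.777 µg/L = 0.000777 mg/L.
After input B: C = (15.41·0.03128 + 0.084·0.000777) / 15.49 = 0.03112 mg/L.
4.69 µg/L = 0.00469 mg/L.
After input C: C = (15.49·0.03112 + 0.59·0.00469) / 16.08 = 0.03015 mg/L.

0.0301 mg/L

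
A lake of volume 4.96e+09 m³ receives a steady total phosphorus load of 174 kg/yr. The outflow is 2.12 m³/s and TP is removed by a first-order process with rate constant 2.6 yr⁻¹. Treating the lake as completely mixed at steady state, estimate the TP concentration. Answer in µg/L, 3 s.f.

0.0134 µg/L

Outflow Q = 2.12 m³/s × 3.156e+07 s/yr = 6.69e+07 m³/yr.
Steady-state CSTR mass balance: W = Q·C + k·V·C, so C = W/(Q + kV).
Q + kV = 6.69e+07 + 2.6·4.96e+09 = 1.296e+10 m³/yr.
C = 174/1.296e+10 = 1.342e-08 kg/m³ = 1.342e-05 mg/L = 0.01342 µg/L.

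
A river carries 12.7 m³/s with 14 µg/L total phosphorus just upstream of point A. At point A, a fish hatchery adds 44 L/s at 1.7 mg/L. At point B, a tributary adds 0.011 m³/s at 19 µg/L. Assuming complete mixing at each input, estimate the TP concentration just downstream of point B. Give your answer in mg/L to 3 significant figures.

0.0198 mg/L

14 µg/L = 0.014 mg/L.
44 L/s = 0.044 m³/s.
After input A: C = (12.7·0.014 + 0.044·1.7) / 12.74 = 0.01982 mg/L.
19 µg/L = 0.019 mg/L.
After input B: C = (12.74·0.01982 + 0.011·0.019) / 12.75 = 0.01982 mg/L.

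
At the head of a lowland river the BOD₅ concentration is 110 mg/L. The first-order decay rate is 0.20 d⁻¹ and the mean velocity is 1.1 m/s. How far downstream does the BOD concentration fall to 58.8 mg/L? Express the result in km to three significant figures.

From C = C₀·e^(−kt), t = ln(C₀/C)/k = ln(110/58.8)/0.20 = 0.6263/0.20 = 3.132 d.
Distance = v·t = 1.1 m/s × 2.706e+05 s = 2.976e+05 m = 297.6 km.

298 km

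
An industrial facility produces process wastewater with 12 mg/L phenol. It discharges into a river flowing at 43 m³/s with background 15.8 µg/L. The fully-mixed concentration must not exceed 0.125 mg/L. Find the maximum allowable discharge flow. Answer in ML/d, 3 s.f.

34.2 ML/d

15.8 µg/L = 0.0158 mg/L.
Mass balance at complete mixing: C_std·(Q_w + Q_r) = Q_w·C_e + Q_r·C_b.
Rearranging, Q_w = Q_r·(C_std − C_b)/(C_e − C_std) = 43·(0.125 − 0.0158) / (12 − 0.125) = 0.3954 m³/s.
= 34.16 ML/d.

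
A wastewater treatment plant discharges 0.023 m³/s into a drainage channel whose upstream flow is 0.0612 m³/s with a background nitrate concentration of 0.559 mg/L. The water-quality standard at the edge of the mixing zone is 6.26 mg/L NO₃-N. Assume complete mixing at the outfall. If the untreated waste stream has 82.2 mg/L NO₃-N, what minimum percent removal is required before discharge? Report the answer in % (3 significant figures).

Mass balance: 6.26·0.0842 = 0.023·Cₑ + 0.0612·0.559.
Cₑ = (0.5271 − 0.03421) / 0.023 = 21.43 mg/L.
Required removal = 1 − 21.43/82.2 = 73.93 %.

73.9 %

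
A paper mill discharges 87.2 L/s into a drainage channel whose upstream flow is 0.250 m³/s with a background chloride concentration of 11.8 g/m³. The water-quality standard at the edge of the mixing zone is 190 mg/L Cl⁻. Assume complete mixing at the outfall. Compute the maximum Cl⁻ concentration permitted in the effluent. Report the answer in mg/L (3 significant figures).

701 mg/L

87.2 L/s = 0.0872 m³/s.
Mass balance: 190·0.3372 = 0.0872·Cₑ + 0.25·11.8.
Cₑ = (64.07 − 2.95) / 0.0872 = 700.9 mg/L.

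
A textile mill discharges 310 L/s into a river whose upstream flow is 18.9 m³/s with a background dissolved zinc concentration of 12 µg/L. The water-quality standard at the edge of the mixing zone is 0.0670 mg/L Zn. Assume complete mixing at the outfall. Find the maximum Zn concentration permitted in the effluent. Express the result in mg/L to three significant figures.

310 L/s = 0.31 m³/s.
12 µg/L = 0.012 mg/L.
Mass balance: 0.067·19.21 = 0.31·Cₑ + 18.9·0.012.
Cₑ = (1.287 − 0.2268) / 0.31 = 3.42 mg/L.

3.42 mg/L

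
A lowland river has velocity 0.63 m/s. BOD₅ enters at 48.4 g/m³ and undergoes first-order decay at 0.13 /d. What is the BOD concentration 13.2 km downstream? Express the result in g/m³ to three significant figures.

46.9 g/m³

Travel time t = 13.2 km / 0.63 m/s = 1.32e+04/0.63 = 2.095e+04 s = 0.2425 d.
First-order decay: C = 48.4·exp(−0.13·0.2425) = 48.4·0.969 = 46.9 g/m³.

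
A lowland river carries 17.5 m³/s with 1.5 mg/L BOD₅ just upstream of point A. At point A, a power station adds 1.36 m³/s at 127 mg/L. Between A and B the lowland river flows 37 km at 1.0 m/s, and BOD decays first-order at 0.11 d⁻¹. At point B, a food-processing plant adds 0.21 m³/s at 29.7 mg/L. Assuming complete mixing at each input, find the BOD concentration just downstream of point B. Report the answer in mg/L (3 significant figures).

10.3 mg/L

After input A: C = (17.5·1.5 + 1.36·127) / 18.86 = 10.55 mg/L.
Over the 37 km reach to input B (t = 3.7e+04 s = 0.4282 d), decay gives C = 10.55·exp(−0.11·0.4282) = 10.06 mg/L.
After input B: C = (18.86·10.06 + 0.21·29.7) / 19.07 = 10.28 mg/L.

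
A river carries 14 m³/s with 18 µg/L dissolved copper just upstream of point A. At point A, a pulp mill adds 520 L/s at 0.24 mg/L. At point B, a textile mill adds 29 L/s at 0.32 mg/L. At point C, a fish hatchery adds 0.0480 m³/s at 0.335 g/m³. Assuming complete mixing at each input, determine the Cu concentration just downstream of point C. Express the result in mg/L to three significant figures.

18 µg/L = 0.018 mg/L.
520 L/s = 0.52 m³/s.
After input A: C = (14·0.018 + 0.52·0.24) / 14.52 = 0.02595 mg/L.
29 L/s = 0.029 m³/s.
After input B: C = (14.52·0.02595 + 0.029·0.32) / 14.55 = 0.02654 mg/L.
After input C: C = (14.55·0.02654 + 0.048·0.335) / 14.6 = 0.02755 mg/L.

0.0276 mg/L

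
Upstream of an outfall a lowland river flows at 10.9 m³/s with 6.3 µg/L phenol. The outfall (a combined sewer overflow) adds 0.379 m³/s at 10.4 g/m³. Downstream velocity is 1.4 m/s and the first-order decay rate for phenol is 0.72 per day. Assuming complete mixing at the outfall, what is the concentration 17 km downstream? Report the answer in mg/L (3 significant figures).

0.321 mg/L

6.3 µg/L = 0.0063 mg/L.
After complete mixing, C₀ = (0.379·10.4 + 10.9·0.0063) / 11.28 = 0.3556 mg/L.
Travel time t = 1.7e+04 m / 1.4 m/s = 1.214e+04 s = 0.1405 d.
C = 0.3556·exp(−0.72·0.1405) = 0.3556·0.9038 = 0.3213 mg/L.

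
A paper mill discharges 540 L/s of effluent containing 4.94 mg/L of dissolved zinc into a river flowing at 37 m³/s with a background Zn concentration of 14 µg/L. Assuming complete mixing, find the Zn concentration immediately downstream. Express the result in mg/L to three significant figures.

0.0849 mg/L

540 L/s = 0.54 m³/s.
14 µg/L = 0.014 mg/L.
By mass balance at complete mixing, C = (0.54·4.94 + 37·0.014) / (0.54 + 37) = 3.186/37.54 = 0.08486 mg/L.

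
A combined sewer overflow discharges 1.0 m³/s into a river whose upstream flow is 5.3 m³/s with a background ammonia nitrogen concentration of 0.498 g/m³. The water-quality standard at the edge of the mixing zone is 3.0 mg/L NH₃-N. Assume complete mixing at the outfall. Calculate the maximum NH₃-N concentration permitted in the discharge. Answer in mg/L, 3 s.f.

16.3 mg/L

Mass balance: 3·6.3 = 1·Cₑ + 5.3·0.498.
Cₑ = (18.9 − 2.639) / 1 = 16.26 mg/L.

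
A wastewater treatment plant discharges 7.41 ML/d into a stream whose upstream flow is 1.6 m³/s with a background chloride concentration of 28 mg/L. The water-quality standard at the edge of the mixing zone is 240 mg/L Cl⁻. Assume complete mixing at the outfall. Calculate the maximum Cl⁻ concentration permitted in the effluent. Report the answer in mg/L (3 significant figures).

7.41 ML/d = 0.08576 m³/s.
Mass balance: 240·1.686 = 0.08576·Cₑ + 1.6·28.
Cₑ = (404.6 − 44.8) / 0.08576 = 4195 mg/L.

4200 mg/L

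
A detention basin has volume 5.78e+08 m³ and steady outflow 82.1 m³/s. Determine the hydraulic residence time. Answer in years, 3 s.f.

Q = 82.1 m³/s × 3.156e+07 s/yr = 2.591e+09 m³/yr.
Hydraulic residence time τ = V/Q = 5.78e+08/2.591e+09 = 0.2231 yr.

0.223 yr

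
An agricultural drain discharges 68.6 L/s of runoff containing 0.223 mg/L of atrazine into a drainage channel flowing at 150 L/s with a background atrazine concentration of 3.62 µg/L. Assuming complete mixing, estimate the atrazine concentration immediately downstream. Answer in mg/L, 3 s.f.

68.6 L/s = 0.0686 m³/s.
150 L/s = 0.15 m³/s.
3.62 µg/L = 0.00362 mg/L.
Conservation of mass across the mixing zone: C = (0.0686·0.223 + 0.15·0.00362) / (0.0686 + 0.15) = 0.01584/0.2186 = 0.07246 mg/L.

0.0725 mg/L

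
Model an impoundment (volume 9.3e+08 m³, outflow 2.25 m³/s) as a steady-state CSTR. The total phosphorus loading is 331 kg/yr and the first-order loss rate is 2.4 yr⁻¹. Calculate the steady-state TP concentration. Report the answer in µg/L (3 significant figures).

Outflow Q = 2.25 m³/s × 3.156e+07 s/yr = 7.1e+07 m³/yr.
Steady-state CSTR mass balance: W = Q·C + k·V·C, so C = W/(Q + kV).
Q + kV = 7.1e+07 + 2.4·9.3e+08 = 2.303e+09 m³/yr.
C = 331/2.303e+09 = 1.437e-07 kg/m³ = 0.0001437 mg/L = 0.1437 µg/L.

0.144 µg/L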